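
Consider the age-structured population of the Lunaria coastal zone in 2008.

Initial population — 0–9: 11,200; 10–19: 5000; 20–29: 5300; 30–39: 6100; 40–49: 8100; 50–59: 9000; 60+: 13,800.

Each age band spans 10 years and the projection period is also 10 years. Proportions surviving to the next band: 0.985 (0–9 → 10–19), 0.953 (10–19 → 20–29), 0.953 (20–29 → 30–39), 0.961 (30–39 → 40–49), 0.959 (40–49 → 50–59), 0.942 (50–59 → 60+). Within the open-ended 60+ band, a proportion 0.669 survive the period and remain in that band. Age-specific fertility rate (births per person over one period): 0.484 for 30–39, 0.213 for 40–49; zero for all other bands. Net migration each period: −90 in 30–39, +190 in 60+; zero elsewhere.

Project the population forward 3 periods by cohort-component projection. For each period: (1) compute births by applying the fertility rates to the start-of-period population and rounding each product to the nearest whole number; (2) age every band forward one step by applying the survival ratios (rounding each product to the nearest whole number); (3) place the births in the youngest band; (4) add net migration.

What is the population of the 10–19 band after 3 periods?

3595

(Bands numbered youngest = 1 to oldest = 7.)
Period 1.
Births: 6100 × 0.484 = 2952, 8100 × 0.213 = 1725 — total 4677
Band 2: 11200 × 0.985 = 11032
Band 3: 5000 × 0.953 = 4765
Band 4: 5300 × 0.953 = 5051
Band 5: 6100 × 0.961 = 5862
Band 6: 8100 × 0.959 = 7768
Band 7: 9000 × 0.942 + 13800 × 0.669 = 8478 + 9232 = 17710
Net migration: Band 4 − 90 → 4961; Band 7 + 190 → 17900
Population now: 0–9=4677, 10–19=11032, 20–29=4765, 30–39=4961, 40–49=5862, 50–59=7768, 60+=17900
Period 2.
Births: 4961 × 0.484 = 2401, 5862 × 0.213 = 1249 — total 3650
Band 2: 4677 × 0.985 = 4607
Band 3: 11032 × 0.953 = 10513
Band 4: 4765 × 0.953 = 4541
Band 5: 4961 × 0.961 = 4768
Band 6: 5862 × 0.959 = 5622
Band 7: 7768 × 0.942 + 17900 × 0.669 = 7317 + 11975 = 19292
Net migration: Band 4 − 90 → 4451; Band 7 + 190 → 19482
Population now: 0–9=3650, 10–19=4607, 20–29=10513, 30–39=4451, 40–49=4768, 50–59=5622, 60+=19482
Period 3.
Births: 4451 × 0.484 = 2154, 4768 × 0.213 = 1016 — total 3170
Band 2: 3650 × 0.985 = 3595
Band 3: 4607 × 0.953 = 4390
Band 4: 10513 × 0.953 = 10019
Band 5: 4451 × 0.961 = 4277
Band 6: 4768 × 0.959 = 4573
Band 7: 5622 × 0.942 + 19482 × 0.669 = 5296 + 13033 = 18329
Net migration: Band 4 − 90 → 9929; Band 7 + 190 → 18519
Population now: 0–9=3170, 10–19=3595, 20–29=4390, 30–39=9929, 40–49=4277, 50–59=4573, 60+=18519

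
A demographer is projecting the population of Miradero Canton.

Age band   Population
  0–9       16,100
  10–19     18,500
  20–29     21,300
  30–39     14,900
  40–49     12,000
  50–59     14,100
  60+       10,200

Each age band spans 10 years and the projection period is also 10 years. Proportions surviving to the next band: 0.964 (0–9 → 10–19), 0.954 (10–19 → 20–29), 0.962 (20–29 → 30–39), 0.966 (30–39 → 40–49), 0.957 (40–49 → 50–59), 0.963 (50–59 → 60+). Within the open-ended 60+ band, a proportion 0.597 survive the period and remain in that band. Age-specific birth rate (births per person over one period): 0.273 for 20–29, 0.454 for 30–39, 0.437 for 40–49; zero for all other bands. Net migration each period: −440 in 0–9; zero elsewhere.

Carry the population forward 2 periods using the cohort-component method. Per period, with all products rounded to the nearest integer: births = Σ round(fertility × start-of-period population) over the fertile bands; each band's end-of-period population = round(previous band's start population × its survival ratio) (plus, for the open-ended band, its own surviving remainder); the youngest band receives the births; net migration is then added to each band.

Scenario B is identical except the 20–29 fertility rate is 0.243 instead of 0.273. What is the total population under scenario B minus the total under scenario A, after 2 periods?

Period 1:
Births: 21300 × 0.273 = 5815  |  14900 × 0.454 = 6765  |  12000 × 0.437 = 5244 — total 17824
10–19: 16100 × 0.964 = 15520
20–29: 18500 × 0.954 = 17649
30–39: 21300 × 0.962 = 20491
40–49: 14900 × 0.966 = 14393
50–59: 12000 × 0.957 = 11484
60+: 14100 × 0.963 + 10200 × 0.597 = 13578 + 6089 = 19667
Net migration: 0–9 − 440 → 17384
→ [17384, 15520, 17649, 20491, 14393, 11484, 19667]
Period 2:
Births: 17649 × 0.273 = 4818  |  20491 × 0.454 = 9303  |  14393 × 0.437 = 6290 — total 20411
10–19: 17384 × 0.964 = 16758
20–29: 15520 × 0.954 = 14806
30–39: 17649 × 0.962 = 16978
40–49: 20491 × 0.966 = 19794
50–59: 14393 × 0.957 = 13774
60+: 11484 × 0.963 + 19667 × 0.597 = 11059 + 11741 = 22800
Net migration: 0–9 − 440 → 19971
→ [19971, 16758, 14806, 16978, 19794, 13774, 22800]
Scenario A total after 2 periods: 124881
Scenario B projection —
Period 1:
Births: 21300 × 0.243 = 5176  |  14900 × 0.454 = 6765  |  12000 × 0.437 = 5244 — total 17185
10–19: 16100 × 0.964 = 15520
20–29: 18500 × 0.954 = 17649
30–39: 21300 × 0.962 = 20491
40–49: 14900 × 0.966 = 14393
50–59: 12000 × 0.957 = 11484
60+: 14100 × 0.963 + 10200 × 0.597 = 13578 + 6089 = 19667
Net migration: 0–9 − 440 → 16745
→ [16745, 15520, 17649, 20491, 14393, 11484, 19667]
Period 2:
Births: 17649 × 0.243 = 4289  |  20491 × 0.454 = 9303  |  14393 × 0.437 = 6290 — total 19882
10–19: 16745 × 0.964 = 16142
20–29: 15520 × 0.954 = 14806
30–39: 17649 × 0.962 = 16978
40–49: 20491 × 0.966 = 19794
50–59: 14393 × 0.957 = 13774
60+: 11484 × 0.963 + 19667 × 0.597 = 11059 + 11741 = 22800
Net migration: 0–9 − 440 → 19442
→ [19442, 16142, 14806, 16978, 19794, 13774, 22800]
Scenario B total after 2 periods: 123736
Difference B − A = 123736 − 124881 = -1145

-1145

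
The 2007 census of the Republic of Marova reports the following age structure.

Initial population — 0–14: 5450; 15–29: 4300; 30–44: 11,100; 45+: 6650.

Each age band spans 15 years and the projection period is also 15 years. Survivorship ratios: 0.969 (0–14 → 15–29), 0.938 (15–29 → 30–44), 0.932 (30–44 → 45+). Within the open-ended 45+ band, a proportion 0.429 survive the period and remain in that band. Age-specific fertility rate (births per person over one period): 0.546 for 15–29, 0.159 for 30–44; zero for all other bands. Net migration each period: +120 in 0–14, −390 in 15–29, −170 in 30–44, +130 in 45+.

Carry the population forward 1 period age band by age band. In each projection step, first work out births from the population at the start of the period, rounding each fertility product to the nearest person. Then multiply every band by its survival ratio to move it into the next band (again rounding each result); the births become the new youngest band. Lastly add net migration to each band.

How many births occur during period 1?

Call the groups 1 to 4, youngest first.
After projecting period 1:
Births: 4300 × 0.546 = 2348, 11100 × 0.159 = 1765 ⇒ total 4113
Group 2: 5450 × 0.969 = 5281
Group 3: 4300 × 0.938 = 4033
Group 4: 11100 × 0.932 + 6650 × 0.429 = 10345 + 2853 = 13198
Net migration: Group 1 + 120 → 4233; Group 2 − 390 → 4891; Group 3 − 170 → 3863; Group 4 + 130 → 13328
Giving 4233 / 4891 / 3863 / 13328.

4113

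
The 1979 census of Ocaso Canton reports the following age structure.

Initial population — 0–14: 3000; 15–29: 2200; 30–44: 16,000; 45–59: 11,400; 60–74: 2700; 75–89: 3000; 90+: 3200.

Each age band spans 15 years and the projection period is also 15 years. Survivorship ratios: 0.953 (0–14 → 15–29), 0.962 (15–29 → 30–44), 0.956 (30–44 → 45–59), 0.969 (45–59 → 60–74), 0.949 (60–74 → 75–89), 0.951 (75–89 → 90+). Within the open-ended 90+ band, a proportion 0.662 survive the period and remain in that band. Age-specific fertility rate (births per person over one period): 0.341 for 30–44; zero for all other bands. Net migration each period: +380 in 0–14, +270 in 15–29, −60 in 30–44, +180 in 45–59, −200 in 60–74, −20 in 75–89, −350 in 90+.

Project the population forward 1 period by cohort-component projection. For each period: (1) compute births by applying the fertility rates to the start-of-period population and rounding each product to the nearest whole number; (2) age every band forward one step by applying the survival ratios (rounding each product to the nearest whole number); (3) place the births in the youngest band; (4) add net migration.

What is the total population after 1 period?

44507

Period 1:
Births: 16000 × 0.341 = 5456
15–29: 3000 × 0.953 = 2859
30–44: 2200 × 0.962 = 2116
45–59: 16000 × 0.956 = 15296
60–74: 11400 × 0.969 = 11047
75–89: 2700 × 0.949 = 2562
90+: 3000 × 0.951 + 3200 × 0.662 = 2853 + 2118 = 4971
Net migration: 0–14 + 380 → 5836; 15–29 + 270 → 3129; 30–44 − 60 → 2056; 45–59 + 180 → 15476; 60–74 − 200 → 10847; 75–89 − 20 → 2542; 90+ − 350 → 4621
Giving 5836 / 3129 / 2056 / 15476 / 10847 / 2542 / 4621.
Total after period 1: 5836 + 3129 + 2056 + 15476 + 10847 + 2542 + 4621 = 44507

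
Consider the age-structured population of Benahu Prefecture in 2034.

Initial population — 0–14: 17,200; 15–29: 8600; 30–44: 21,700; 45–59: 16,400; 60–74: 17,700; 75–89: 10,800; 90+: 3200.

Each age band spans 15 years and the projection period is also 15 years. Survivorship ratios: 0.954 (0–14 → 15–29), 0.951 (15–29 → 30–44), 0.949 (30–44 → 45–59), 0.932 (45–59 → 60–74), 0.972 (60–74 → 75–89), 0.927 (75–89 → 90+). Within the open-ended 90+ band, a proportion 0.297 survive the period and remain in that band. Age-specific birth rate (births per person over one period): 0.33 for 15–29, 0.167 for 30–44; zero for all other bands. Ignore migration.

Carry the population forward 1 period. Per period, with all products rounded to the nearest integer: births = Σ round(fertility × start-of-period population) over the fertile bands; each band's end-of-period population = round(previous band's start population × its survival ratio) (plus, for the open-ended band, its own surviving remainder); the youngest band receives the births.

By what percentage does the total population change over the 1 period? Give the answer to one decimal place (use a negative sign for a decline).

-0.5

— Period 1 —
Births: 8600 × 0.33 = 2838, 21700 × 0.167 = 3624 → 6462
15–29: 17200 × 0.954 = 16409
30–44: 8600 × 0.951 = 8179
45–59: 21700 × 0.949 = 20593
60–74: 16400 × 0.932 = 15285
75–89: 17700 × 0.972 = 17204
90+: 10800 × 0.927 + 3200 × 0.297 = 10012 + 950 = 10962
Population now: 0–14=6462, 15–29=16409, 30–44=8179, 45–59=20593, 60–74=15285, 75–89=17204, 90+=10962
Total: 95600 → 95094; change = -506; percentage change = -0.5%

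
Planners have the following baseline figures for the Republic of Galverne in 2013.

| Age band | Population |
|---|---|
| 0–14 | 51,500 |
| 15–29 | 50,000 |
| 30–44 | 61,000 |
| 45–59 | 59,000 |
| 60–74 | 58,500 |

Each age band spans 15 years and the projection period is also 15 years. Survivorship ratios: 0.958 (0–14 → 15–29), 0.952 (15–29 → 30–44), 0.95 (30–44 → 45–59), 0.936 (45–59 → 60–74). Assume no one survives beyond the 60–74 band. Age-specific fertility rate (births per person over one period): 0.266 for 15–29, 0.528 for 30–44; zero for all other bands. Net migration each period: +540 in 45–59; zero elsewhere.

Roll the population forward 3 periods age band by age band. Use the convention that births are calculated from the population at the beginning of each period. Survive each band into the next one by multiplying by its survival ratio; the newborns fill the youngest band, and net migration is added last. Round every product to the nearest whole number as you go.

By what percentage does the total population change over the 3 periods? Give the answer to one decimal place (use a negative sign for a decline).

Period 1.
Births: 50000 × 0.266 = 13300 ; 61000 × 0.528 = 32208 — total 45508
15–29: 51500 × 0.958 = 49337
30–44: 50000 × 0.952 = 47600
45–59: 61000 × 0.95 = 57950
60–74: 59000 × 0.936 = 55224
Net migration: 45–59 + 540 → 58490
End of period: [45508, 49337, 47600, 58490, 55224]
Period 2.
Births: 49337 × 0.266 = 13124 ; 47600 × 0.528 = 25133 — total 38257
15–29: 45508 × 0.958 = 43597
30–44: 49337 × 0.952 = 46969
45–59: 47600 × 0.95 = 45220
60–74: 58490 × 0.936 = 54747
Net migration: 45–59 + 540 → 45760
End of period: [38257, 43597, 46969, 45760, 54747]
Period 3.
Births: 43597 × 0.266 = 11597 ; 46969 × 0.528 = 24800 — total 36397
15–29: 38257 × 0.958 = 36650
30–44: 43597 × 0.952 = 41504
45–59: 46969 × 0.95 = 44621
60–74: 45760 × 0.936 = 42831
Net migration: 45–59 + 540 → 45161
End of period: [36397, 36650, 41504, 45161, 42831]
Total: 280000 → 202543; change = -77457; percentage change = -27.7%

-27.7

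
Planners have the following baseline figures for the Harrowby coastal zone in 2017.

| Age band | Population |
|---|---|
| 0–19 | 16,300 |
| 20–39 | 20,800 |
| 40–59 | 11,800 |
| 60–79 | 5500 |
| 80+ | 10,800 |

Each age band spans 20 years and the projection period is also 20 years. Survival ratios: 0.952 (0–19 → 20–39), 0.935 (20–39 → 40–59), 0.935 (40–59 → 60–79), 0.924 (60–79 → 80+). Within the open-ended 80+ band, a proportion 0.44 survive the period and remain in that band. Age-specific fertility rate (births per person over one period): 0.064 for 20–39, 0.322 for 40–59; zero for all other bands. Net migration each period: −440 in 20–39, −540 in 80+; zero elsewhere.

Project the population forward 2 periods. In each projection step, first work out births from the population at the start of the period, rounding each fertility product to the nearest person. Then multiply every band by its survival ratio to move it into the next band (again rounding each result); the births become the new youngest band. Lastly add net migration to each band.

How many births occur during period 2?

After projecting period 1:
Births: 20800 × 0.064 = 1331 ; 11800 × 0.322 = 3800 → total 5131
20–39: 16300 × 0.952 = 15518
40–59: 20800 × 0.935 = 19448
60–79: 11800 × 0.935 = 11033
80+: 5500 × 0.924 + 10800 × 0.44 = 5082 + 4752 = 9834
Net migration: 20–39 − 440 → 15078; 80+ − 540 → 9294
→ [5131, 15078, 19448, 11033, 9294]
After projecting period 2:
Births: 15078 × 0.064 = 965 ; 19448 × 0.322 = 6262 → total 7227
20–39: 5131 × 0.952 = 4885
40–59: 15078 × 0.935 = 14098
60–79: 19448 × 0.935 = 18184
80+: 11033 × 0.924 + 9294 × 0.44 = 10194 + 4089 = 14283
Net migration: 20–39 − 440 → 4445; 80+ − 540 → 13743
→ [7227, 4445, 14098, 18184, 13743]

7227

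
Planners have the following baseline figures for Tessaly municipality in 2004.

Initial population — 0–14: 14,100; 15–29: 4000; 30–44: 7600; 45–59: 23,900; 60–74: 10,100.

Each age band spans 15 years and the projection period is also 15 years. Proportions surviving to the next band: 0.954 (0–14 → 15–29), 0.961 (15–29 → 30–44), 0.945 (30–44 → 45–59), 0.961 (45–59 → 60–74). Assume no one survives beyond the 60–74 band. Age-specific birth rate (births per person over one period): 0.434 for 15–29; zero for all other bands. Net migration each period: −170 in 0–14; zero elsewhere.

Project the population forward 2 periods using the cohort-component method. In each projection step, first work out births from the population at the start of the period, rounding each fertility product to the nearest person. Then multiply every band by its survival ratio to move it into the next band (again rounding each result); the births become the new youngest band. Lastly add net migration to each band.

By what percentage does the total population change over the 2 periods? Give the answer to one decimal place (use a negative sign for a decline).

[period 1]
Births: 4000 × 0.434 = 1736
15–29: 14100 × 0.954 = 13451
30–44: 4000 × 0.961 = 3844
45–59: 7600 × 0.945 = 7182
60–74: 23900 × 0.961 = 22968
Net migration: 0–14 − 170 → 1566
Population now: 0–14=1566, 15–29=13451, 30–44=3844, 45–59=7182, 60–74=22968
[period 2]
Births: 13451 × 0.434 = 5838
15–29: 1566 × 0.954 = 1494
30–44: 13451 × 0.961 = 12926
45–59: 3844 × 0.945 = 3633
60–74: 7182 × 0.961 = 6902
Net migration: 0–14 − 170 → 5668
Population now: 0–14=5668, 15–29=1494, 30–44=12926, 45–59=3633, 60–74=6902
Total: 59700 → 30623; change = -29077; percentage change = -48.7%

-48.7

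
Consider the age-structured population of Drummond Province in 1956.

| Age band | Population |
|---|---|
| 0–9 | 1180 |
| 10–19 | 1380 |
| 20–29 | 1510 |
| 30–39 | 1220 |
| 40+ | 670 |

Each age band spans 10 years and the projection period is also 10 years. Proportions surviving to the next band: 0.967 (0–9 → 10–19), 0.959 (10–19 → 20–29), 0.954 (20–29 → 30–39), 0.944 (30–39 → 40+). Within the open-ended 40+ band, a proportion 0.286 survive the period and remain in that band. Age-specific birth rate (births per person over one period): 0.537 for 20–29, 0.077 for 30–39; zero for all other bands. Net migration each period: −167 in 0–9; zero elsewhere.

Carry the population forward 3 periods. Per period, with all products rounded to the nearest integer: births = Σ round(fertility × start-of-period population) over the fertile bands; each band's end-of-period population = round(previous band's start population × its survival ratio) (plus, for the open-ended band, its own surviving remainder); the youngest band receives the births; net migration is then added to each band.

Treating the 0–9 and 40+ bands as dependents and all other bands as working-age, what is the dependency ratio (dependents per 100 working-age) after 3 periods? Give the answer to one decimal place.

Call the groups 1 to 5, youngest first.
[period 1]
Births: 1510 × 0.537 = 811, 1220 × 0.077 = 94 ⇒ total 905
Group 2: 1180 × 0.967 = 1141
Group 3: 1380 × 0.959 = 1323
Group 4: 1510 × 0.954 = 1441
Group 5: 1220 × 0.944 + 670 × 0.286 = 1152 + 192 = 1344
Net migration: Group 1 − 167 → 738
Giving 738 / 1141 / 1323 / 1441 / 1344.
[period 2]
Births: 1323 × 0.537 = 710, 1441 × 0.077 = 111 ⇒ total 821
Group 2: 738 × 0.967 = 714
Group 3: 1141 × 0.959 = 1094
Group 4: 1323 × 0.954 = 1262
Group 5: 1441 × 0.944 + 1344 × 0.286 = 1360 + 384 = 1744
Net migration: Group 1 − 167 → 654
Giving 654 / 714 / 1094 / 1262 / 1744.
[period 3]
Births: 1094 × 0.537 = 587, 1262 × 0.077 = 97 ⇒ total 684
Group 2: 654 × 0.967 = 632
Group 3: 714 × 0.959 = 685
Group 4: 1094 × 0.954 = 1044
Group 5: 1262 × 0.944 + 1744 × 0.286 = 1191 + 499 = 1690
Net migration: Group 1 − 167 → 517
Giving 517 / 632 / 685 / 1044 / 1690.
Dependents (band 0–9 + band 40+) = 517 + 1690 = 2207; working-age = 2361; ratio = 2207/2361 × 100 = 93.5

93.5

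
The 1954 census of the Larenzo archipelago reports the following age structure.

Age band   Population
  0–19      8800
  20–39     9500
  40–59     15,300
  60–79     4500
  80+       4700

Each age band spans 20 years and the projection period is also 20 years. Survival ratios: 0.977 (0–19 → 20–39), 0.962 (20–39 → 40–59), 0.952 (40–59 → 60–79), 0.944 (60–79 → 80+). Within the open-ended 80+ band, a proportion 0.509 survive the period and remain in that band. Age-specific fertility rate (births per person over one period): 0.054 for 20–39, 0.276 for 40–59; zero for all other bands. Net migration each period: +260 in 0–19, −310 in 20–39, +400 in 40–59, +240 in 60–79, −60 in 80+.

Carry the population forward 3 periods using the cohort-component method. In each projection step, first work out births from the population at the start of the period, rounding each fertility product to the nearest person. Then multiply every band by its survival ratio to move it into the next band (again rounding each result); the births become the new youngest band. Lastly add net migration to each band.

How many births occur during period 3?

2558

Let band 1 be 0–19 through band 5 = 80+.
[period 1]
Births: 9500 × 0.054 = 513  |  15300 × 0.276 = 4223 ⇒ total 4736
Band 2: 8800 × 0.977 = 8598
Band 3: 9500 × 0.962 = 9139
Band 4: 15300 × 0.952 = 14566
Band 5: 4500 × 0.944 + 4700 × 0.509 = 4248 + 2392 = 6640
Net migration: Band 1 + 260 → 4996; Band 2 − 310 → 8288; Band 3 + 400 → 9539; Band 4 + 240 → 14806; Band 5 − 60 → 6580
Giving 4996 / 8288 / 9539 / 14806 / 6580.
[period 2]
Births: 8288 × 0.054 = 448  |  9539 × 0.276 = 2633 ⇒ total 3081
Band 2: 4996 × 0.977 = 4881
Band 3: 8288 × 0.962 = 7973
Band 4: 9539 × 0.952 = 9081
Band 5: 14806 × 0.944 + 6580 × 0.509 = 13977 + 3349 = 17326
Net migration: Band 1 + 260 → 3341; Band 2 − 310 → 4571; Band 3 + 400 → 8373; Band 4 + 240 → 9321; Band 5 − 60 → 17266
Giving 3341 / 4571 / 8373 / 9321 / 17266.
[period 3]
Births: 4571 × 0.054 = 247  |  8373 × 0.276 = 2311 ⇒ total 2558
Band 2: 3341 × 0.977 = 3264
Band 3: 4571 × 0.962 = 4397
Band 4: 8373 × 0.952 = 7971
Band 5: 9321 × 0.944 + 17266 × 0.509 = 8799 + 8788 = 17587
Net migration: Band 1 + 260 → 2818; Band 2 − 310 → 2954; Band 3 + 400 → 4797; Band 4 + 240 → 8211; Band 5 − 60 → 17527
Giving 2818 / 2954 / 4797 / 8211 / 17527.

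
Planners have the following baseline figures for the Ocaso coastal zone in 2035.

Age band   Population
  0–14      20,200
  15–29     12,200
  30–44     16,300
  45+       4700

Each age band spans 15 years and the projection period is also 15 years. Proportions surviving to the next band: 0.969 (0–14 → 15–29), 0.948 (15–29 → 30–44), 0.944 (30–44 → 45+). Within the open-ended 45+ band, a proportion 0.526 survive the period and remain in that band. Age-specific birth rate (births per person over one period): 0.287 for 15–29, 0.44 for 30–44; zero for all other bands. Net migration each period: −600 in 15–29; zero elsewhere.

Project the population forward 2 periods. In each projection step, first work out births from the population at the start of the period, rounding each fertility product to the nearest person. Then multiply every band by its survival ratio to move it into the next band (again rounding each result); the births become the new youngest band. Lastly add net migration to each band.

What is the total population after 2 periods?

58576

[period 1]
Births: 12200 × 0.287 = 3501, 16300 × 0.44 = 7172 → total 10673
15–29: 20200 × 0.969 = 19574
30–44: 12200 × 0.948 = 11566
45+: 16300 × 0.944 + 4700 × 0.526 = 15387 + 2472 = 17859
Net migration: 15–29 − 600 → 18974
→ [10673, 18974, 11566, 17859]
[period 2]
Births: 18974 × 0.287 = 5446, 11566 × 0.44 = 5089 → total 10535
15–29: 10673 × 0.969 = 10342
30–44: 18974 × 0.948 = 17987
45+: 11566 × 0.944 + 17859 × 0.526 = 10918 + 9394 = 20312
Net migration: 15–29 − 600 → 9742
→ [10535, 9742, 17987, 20312]
Total after period 2: 10535 + 9742 + 17987 + 20312 = 58576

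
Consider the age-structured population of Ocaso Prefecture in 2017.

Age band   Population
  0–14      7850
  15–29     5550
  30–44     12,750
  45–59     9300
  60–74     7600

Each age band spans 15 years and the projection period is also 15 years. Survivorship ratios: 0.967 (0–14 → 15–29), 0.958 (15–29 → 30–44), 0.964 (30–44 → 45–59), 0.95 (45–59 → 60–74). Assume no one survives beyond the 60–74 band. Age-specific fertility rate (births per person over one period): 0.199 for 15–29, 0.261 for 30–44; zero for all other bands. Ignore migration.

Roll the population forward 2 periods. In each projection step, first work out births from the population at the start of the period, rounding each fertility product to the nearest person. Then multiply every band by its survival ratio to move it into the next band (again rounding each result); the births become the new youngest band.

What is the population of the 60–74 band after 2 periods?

11676

After projecting period 1:
Births: 5550 × 0.199 = 1104 ; 12750 × 0.261 = 3328 ⇒ total 4432
15–29: 7850 × 0.967 = 7591
30–44: 5550 × 0.958 = 5317
45–59: 12750 × 0.964 = 12291
60–74: 9300 × 0.95 = 8835
→ [4432, 7591, 5317, 12291, 8835]
After projecting period 2:
Births: 7591 × 0.199 = 1511 ; 5317 × 0.261 = 1388 ⇒ total 2899
15–29: 4432 × 0.967 = 4286
30–44: 7591 × 0.958 = 7272
45–59: 5317 × 0.964 = 5126
60–74: 12291 × 0.95 = 11676
→ [2899, 4286, 7272, 5126, 11676]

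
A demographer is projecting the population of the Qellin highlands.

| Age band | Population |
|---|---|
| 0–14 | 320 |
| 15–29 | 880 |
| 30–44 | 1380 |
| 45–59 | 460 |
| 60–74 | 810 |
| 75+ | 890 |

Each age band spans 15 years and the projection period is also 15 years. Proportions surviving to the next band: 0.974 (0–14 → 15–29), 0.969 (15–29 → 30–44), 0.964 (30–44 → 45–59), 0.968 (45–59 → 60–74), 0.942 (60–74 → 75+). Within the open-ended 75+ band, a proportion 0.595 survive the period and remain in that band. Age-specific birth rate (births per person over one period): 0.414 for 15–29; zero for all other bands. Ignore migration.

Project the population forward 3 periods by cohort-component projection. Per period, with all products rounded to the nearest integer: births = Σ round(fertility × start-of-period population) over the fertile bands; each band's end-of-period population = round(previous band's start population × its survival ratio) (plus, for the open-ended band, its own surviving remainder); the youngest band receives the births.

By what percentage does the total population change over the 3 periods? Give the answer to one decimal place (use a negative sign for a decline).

Period 1:
Births: 880 * 0.414 = 364
15–29: 320 * 0.974 = 312
30–44: 880 * 0.969 = 853
45–59: 1380 * 0.964 = 1330
60–74: 460 * 0.968 = 445
75+: 810 * 0.942 + 890 * 0.595 = 763 + 530 = 1293
Population now: 0–14=364, 15–29=312, 30–44=853, 45–59=1330, 60–74=445, 75+=1293
Period 2:
Births: 312 * 0.414 = 129
15–29: 364 * 0.974 = 355
30–44: 312 * 0.969 = 302
45–59: 853 * 0.964 = 822
60–74: 1330 * 0.968 = 1287
75+: 445 * 0.942 + 1293 * 0.595 = 419 + 769 = 1188
Population now: 0–14=129, 15–29=355, 30–44=302, 45–59=822, 60–74=1287, 75+=1188
Period 3:
Births: 355 * 0.414 = 147
15–29: 129 * 0.974 = 126
30–44: 355 * 0.969 = 344
45–59: 302 * 0.964 = 291
60–74: 822 * 0.968 = 796
75+: 1287 * 0.942 + 1188 * 0.595 = 1212 + 707 = 1919
Population now: 0–14=147, 15–29=126, 30–44=344, 45–59=291, 60–74=796, 75+=1919
Total: 4740 → 3623; change = -1117; percentage change = -23.6%

-23.6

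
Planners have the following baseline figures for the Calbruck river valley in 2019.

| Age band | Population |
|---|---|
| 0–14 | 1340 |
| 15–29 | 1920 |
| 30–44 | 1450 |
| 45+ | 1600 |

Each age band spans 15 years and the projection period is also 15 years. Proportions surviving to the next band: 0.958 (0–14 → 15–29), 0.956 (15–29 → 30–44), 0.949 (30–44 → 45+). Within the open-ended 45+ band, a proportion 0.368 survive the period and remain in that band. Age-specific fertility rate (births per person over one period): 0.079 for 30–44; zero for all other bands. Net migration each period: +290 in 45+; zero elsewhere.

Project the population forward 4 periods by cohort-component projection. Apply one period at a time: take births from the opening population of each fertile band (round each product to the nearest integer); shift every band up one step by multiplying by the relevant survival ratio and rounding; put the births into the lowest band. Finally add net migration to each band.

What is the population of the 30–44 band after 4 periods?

133

Call the bands 1 to 4, youngest first.
— Period 1 —
Births: 1450 × 0.079 = 115
Band 2: 1340 × 0.958 = 1284
Band 3: 1920 × 0.956 = 1836
Band 4: 1450 × 0.949 + 1600 × 0.368 = 1376 + 589 = 1965
Net migration: Band 4 + 290 → 2255
Giving 115 / 1284 / 1836 / 2255.
— Period 2 —
Births: 1836 × 0.079 = 145
Band 2: 115 × 0.958 = 110
Band 3: 1284 × 0.956 = 1228
Band 4: 1836 × 0.949 + 2255 × 0.368 = 1742 + 830 = 2572
Net migration: Band 4 + 290 → 2862
Giving 145 / 110 / 1228 / 2862.
— Period 3 —
Births: 1228 × 0.079 = 97
Band 2: 145 × 0.958 = 139
Band 3: 110 × 0.956 = 105
Band 4: 1228 × 0.949 + 2862 × 0.368 = 1165 + 1053 = 2218
Net migration: Band 4 + 290 → 2508
Giving 97 / 139 / 105 / 2508.
— Period 4 —
Births: 105 × 0.079 = 8
Band 2: 97 × 0.958 = 93
Band 3: 139 × 0.956 = 133
Band 4: 105 × 0.949 + 2508 × 0.368 = 100 + 923 = 1023
Net migration: Band 4 + 290 → 1313
Giving 8 / 93 / 133 / 1313.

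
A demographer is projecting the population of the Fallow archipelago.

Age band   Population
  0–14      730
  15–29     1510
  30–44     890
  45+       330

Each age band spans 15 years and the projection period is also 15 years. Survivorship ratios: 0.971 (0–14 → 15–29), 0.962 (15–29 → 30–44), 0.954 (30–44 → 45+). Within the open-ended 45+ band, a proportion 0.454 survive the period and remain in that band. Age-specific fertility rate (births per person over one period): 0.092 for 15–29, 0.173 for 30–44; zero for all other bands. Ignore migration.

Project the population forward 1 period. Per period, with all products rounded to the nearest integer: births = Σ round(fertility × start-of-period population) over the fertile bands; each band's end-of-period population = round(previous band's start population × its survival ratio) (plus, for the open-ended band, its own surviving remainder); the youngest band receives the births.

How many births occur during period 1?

293

Let band 1 be 0–14 through band 4 = 45+.
After projecting period 1:
Births: 1510 × 0.092 = 139  |  890 × 0.173 = 154 → total 293
Band 2: 730 × 0.971 = 709
Band 3: 1510 × 0.962 = 1453
Band 4: 890 × 0.954 + 330 × 0.454 = 849 + 150 = 999
→ [293, 709, 1453, 999]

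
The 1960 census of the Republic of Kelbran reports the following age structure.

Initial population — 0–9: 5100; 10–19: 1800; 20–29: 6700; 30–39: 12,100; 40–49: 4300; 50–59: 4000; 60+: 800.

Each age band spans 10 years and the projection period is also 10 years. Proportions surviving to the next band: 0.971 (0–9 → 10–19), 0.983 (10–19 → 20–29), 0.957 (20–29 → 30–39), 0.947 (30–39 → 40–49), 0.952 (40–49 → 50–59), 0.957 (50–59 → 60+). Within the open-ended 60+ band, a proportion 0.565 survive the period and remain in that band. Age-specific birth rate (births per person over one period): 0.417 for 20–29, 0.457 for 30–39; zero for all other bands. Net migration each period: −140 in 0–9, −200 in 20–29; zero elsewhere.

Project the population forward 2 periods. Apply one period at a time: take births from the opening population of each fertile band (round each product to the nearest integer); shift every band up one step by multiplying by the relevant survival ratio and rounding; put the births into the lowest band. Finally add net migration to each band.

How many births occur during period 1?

Period 1.
Births: 6700 × 0.417 = 2794  |  12100 × 0.457 = 5530 — total 8324
10–19: 5100 × 0.971 = 4952
20–29: 1800 × 0.983 = 1769
30–39: 6700 × 0.957 = 6412
40–49: 12100 × 0.947 = 11459
50–59: 4300 × 0.952 = 4094
60+: 4000 × 0.957 + 800 × 0.565 = 3828 + 452 = 4280
Net migration: 0–9 − 140 → 8184; 20–29 − 200 → 1569
→ [8184, 4952, 1569, 6412, 11459, 4094, 4280]

8324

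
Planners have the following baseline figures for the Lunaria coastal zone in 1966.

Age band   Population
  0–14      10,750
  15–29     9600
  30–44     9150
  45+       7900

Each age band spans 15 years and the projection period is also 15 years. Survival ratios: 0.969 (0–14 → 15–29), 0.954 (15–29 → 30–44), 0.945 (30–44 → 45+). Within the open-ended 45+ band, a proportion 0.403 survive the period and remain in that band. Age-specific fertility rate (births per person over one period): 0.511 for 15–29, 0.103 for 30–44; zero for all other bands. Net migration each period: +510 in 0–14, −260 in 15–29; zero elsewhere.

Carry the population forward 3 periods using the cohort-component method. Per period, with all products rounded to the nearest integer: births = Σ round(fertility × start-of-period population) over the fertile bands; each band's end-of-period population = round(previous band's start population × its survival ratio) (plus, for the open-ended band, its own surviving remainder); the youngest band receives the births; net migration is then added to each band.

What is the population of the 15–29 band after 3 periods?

Numbering the bands 1..4 from youngest to oldest:
[period 1]
Births: 9600 × 0.511 = 4906 ; 9150 × 0.103 = 942 → total 5848
Band 2: 10750 × 0.969 = 10417
Band 3: 9600 × 0.954 = 9158
Band 4: 9150 × 0.945 + 7900 × 0.403 = 8647 + 3184 = 11831
Net migration: Band 1 + 510 → 6358; Band 2 − 260 → 10157
→ [6358, 10157, 9158, 11831]
[period 2]
Births: 10157 × 0.511 = 5190 ; 9158 × 0.103 = 943 → total 6133
Band 2: 6358 × 0.969 = 6161
Band 3: 10157 × 0.954 = 9690
Band 4: 9158 × 0.945 + 11831 × 0.403 = 8654 + 4768 = 13422
Net migration: Band 1 + 510 → 6643; Band 2 − 260 → 5901
→ [6643, 5901, 9690, 13422]
[period 3]
Births: 5901 × 0.511 = 3015 ; 9690 × 0.103 = 998 → total 4013
Band 2: 6643 × 0.969 = 6437
Band 3: 5901 × 0.954 = 5630
Band 4: 9690 × 0.945 + 13422 × 0.403 = 9157 + 5409 = 14566
Net migration: Band 1 + 510 → 4523; Band 2 − 260 → 6177
→ [4523, 6177, 5630, 14566]

6177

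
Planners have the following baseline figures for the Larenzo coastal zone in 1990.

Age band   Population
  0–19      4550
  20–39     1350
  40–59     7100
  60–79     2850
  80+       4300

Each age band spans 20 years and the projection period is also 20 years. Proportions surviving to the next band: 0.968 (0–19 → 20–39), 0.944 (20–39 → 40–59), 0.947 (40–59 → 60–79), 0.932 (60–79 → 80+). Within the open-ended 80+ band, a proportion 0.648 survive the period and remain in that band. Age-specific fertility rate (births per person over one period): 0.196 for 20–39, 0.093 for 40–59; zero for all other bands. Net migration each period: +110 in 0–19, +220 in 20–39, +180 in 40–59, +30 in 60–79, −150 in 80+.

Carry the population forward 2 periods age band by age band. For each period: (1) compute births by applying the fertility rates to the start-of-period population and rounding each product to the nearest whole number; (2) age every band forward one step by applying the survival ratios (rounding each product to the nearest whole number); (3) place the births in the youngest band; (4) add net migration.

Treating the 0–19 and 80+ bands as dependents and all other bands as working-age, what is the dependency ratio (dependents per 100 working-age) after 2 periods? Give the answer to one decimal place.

Period 1.
Births: 1350 × 0.196 = 265, 7100 × 0.093 = 660 → total 925
20–39: 4550 × 0.968 = 4404
40–59: 1350 × 0.944 = 1274
60–79: 7100 × 0.947 = 6724
80+: 2850 × 0.932 + 4300 × 0.648 = 2656 + 2786 = 5442
Net migration: 0–19 + 110 → 1035; 20–39 + 220 → 4624; 40–59 + 180 → 1454; 60–79 + 30 → 6754; 80+ − 150 → 5292
End of period: [1035, 4624, 1454, 6754, 5292]
Period 2.
Births: 4624 × 0.196 = 906, 1454 × 0.093 = 135 → total 1041
20–39: 1035 × 0.968 = 1002
40–59: 4624 × 0.944 = 4365
60–79: 1454 × 0.947 = 1377
80+: 6754 × 0.932 + 5292 × 0.648 = 6295 + 3429 = 9724
Net migration: 0–19 + 110 → 1151; 20–39 + 220 → 1222; 40–59 + 180 → 4545; 60–79 + 30 → 1407; 80+ − 150 → 9574
End of period: [1151, 1222, 4545, 1407, 9574]
Dependents (band 0–19 + band 80+) = 1151 + 9574 = 10725; working-age = 7174; ratio = 10725/7174 × 100 = 149.5

149.5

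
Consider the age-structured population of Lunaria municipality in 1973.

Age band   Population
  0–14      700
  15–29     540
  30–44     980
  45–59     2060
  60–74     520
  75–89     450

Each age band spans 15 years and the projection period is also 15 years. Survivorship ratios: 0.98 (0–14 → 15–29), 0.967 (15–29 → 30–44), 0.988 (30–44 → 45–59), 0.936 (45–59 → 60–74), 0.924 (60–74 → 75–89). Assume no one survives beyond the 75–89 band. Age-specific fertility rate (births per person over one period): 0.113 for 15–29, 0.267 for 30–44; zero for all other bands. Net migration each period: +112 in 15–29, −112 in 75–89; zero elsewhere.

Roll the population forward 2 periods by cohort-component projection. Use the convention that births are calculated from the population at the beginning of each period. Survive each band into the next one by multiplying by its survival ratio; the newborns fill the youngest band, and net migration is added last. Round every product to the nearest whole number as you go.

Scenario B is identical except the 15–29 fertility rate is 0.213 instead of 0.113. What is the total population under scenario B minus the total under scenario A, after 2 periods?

Call the bands 1 to 6, youngest first.
— Period 1 —
Births: 540 × 0.113 = 61, 980 × 0.267 = 262 — total 323
Band 2: 700 × 0.98 = 686
Band 3: 540 × 0.967 = 522
Band 4: 980 × 0.988 = 968
Band 5: 2060 × 0.936 = 1928
Band 6: 520 × 0.924 = 480
Net migration: Band 2 + 112 → 798; Band 6 − 112 → 368
→ [323, 798, 522, 968, 1928, 368]
— Period 2 —
Births: 798 × 0.113 = 90, 522 × 0.267 = 139 — total 229
Band 2: 323 × 0.98 = 317
Band 3: 798 × 0.967 = 772
Band 4: 522 × 0.988 = 516
Band 5: 968 × 0.936 = 906
Band 6: 1928 × 0.924 = 1781
Net migration: Band 2 + 112 → 429; Band 6 − 112 → 1669
→ [229, 429, 772, 516, 906, 1669]
Scenario A total after 2 periods: 4521
Scenario B projection —
— Period 1 —
Births: 540 × 0.213 = 115, 980 × 0.267 = 262 — total 377
Band 2: 700 × 0.98 = 686
Band 3: 540 × 0.967 = 522
Band 4: 980 × 0.988 = 968
Band 5: 2060 × 0.936 = 1928
Band 6: 520 × 0.924 = 480
Net migration: Band 2 + 112 → 798; Band 6 − 112 → 368
→ [377, 798, 522, 968, 1928, 368]
— Period 2 —
Births: 798 × 0.213 = 170, 522 × 0.267 = 139 — total 309
Band 2: 377 × 0.98 = 369
Band 3: 798 × 0.967 = 772
Band 4: 522 × 0.988 = 516
Band 5: 968 × 0.936 = 906
Band 6: 1928 × 0.924 = 1781
Net migration: Band 2 + 112 → 481; Band 6 − 112 → 1669
→ [309, 481, 772, 516, 906, 1669]
Scenario B total after 2 periods: 4653
Difference B − A = 4653 − 4521 = 132

132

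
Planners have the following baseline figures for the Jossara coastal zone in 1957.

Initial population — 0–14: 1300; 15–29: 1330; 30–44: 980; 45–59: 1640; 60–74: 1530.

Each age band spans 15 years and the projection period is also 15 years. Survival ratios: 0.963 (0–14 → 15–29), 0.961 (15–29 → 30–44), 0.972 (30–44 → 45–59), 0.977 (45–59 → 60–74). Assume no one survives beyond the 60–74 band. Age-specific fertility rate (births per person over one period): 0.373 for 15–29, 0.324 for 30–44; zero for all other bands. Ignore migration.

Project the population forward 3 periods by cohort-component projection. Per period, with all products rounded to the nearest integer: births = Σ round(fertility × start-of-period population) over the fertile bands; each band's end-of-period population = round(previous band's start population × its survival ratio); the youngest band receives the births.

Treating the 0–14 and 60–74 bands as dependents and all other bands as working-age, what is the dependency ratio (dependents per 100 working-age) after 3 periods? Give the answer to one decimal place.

68.4

Period 1:
Births: 1330 * 0.373 = 496, 980 * 0.324 = 318 ⇒ total 814
15–29: 1300 * 0.963 = 1252
30–44: 1330 * 0.961 = 1278
45–59: 980 * 0.972 = 953
60–74: 1640 * 0.977 = 1602
Giving 814 / 1252 / 1278 / 953 / 1602.
Period 2:
Births: 1252 * 0.373 = 467, 1278 * 0.324 = 414 ⇒ total 881
15–29: 814 * 0.963 = 784
30–44: 1252 * 0.961 = 1203
45–59: 1278 * 0.972 = 1242
60–74: 953 * 0.977 = 931
Giving 881 / 784 / 1203 / 1242 / 931.
Period 3:
Births: 784 * 0.373 = 292, 1203 * 0.324 = 390 ⇒ total 682
15–29: 881 * 0.963 = 848
30–44: 784 * 0.961 = 753
45–59: 1203 * 0.972 = 1169
60–74: 1242 * 0.977 = 1213
Giving 682 / 848 / 753 / 1169 / 1213.
Dependents (band 0–14 + band 60–74) = 682 + 1213 = 1895; working-age = 2770; ratio = 1895/2770 × 100 = 68.4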